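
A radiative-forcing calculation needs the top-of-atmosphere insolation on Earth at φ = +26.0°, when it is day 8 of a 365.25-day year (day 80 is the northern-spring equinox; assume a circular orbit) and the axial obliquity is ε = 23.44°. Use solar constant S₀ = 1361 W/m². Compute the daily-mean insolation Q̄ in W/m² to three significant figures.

Solar longitude: λ_s = 360° × (8 − 80)/365.25 = -70.965°, i.e. -70.965° + 360° = 289.035°.
sin δ = sin 23.44° × sin 289.035° = -0.37604, so δ = -22.088°.
cos H₀ = −tan(+26.0°) tan(-22.088°) = 0.1979, H₀ = 1.3715 rad.
Bracket: H₀ sin φ sin δ + cos φ cos δ sin H₀ = 1.3715×0.43837×-0.37604 + 0.89879×0.92660×0.98022 = -0.226084 + 0.816346 = 0.590262.
Q̄ = (S₀/π) × [bracket] = (1361/π) × 0.590262 = 255.7 W/m².

Q̄ ≈ 256 W/m²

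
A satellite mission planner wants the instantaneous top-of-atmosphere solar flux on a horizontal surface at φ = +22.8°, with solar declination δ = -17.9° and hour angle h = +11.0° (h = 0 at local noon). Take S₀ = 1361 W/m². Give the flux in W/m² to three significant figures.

1.01e+03 W/m²

cos θ_z = sin φ sin δ + cos φ cos δ cos h = -0.119105 + 0.861122 = 0.742017.
Flux = S₀ · cos θ_z = 1361 × 0.742017 = 1010 W/m².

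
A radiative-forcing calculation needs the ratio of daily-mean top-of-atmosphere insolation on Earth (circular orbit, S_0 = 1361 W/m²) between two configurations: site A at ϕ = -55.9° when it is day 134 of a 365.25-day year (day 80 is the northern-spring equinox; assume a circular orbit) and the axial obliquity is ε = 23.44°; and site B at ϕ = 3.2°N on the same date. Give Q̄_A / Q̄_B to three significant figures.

— Configuration A (ϕ=-55.9°):
Solar longitude: L_s = 360° × (134 − 80)/365.25 = 53.224°.
sin δ = sin 23.44° × sin 53.224° = 0.31862, so δ = +18.580°.
cos h₀ = −tan(-55.9°) tan(+18.580°) = 0.4965, h₀ = 1.0513 rad.
Bracket: h₀ sin ϕ sin δ + cos ϕ cos δ sin h₀ = 1.0513×-0.82806×0.31862 + 0.56064×0.94788×0.86805 = -0.277371 + 0.461299 = 0.183928.
Q̄ = (S_0/π) × [bracket] = (1361/π) × 0.183928 = 79.681 W/m².
— Configuration B (ϕ=+3.2°):
cos h₀ = −tan(+3.2°) tan(+18.580°) = -0.0188, h₀ = 1.5896 rad.
Bracket: h₀ sin ϕ sin δ + cos ϕ cos δ sin h₀ = 1.5896×0.05582×0.31862 + 0.99844×0.94788×0.99982 = 0.028272 + 0.946231 = 0.974503.
Q̄ = (S_0/π) × [bracket] = (1361/π) × 0.974503 = 422.17 W/m².
Ratio Q̄_A / Q̄_B = 79.681 / 422.17 = 0.1887.

Q̄_A / Q̄_B ≈ 0.189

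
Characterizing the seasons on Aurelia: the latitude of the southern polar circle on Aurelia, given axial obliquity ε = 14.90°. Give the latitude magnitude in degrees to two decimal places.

The polar circle is the lowest latitude that experiences at least one full rotation of continuous darkness at the northern-summer solstice; it lies at |ϕ| = 90° − ε = 90° − 14.90° = 75.10°.

75.10°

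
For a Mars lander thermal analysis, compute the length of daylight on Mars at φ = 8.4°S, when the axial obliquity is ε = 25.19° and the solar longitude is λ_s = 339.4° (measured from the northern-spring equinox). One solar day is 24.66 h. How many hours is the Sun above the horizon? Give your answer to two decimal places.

12.51 h

Solar declination: sin δ = sin ε · sin λ_s = sin 25.19° × sin 339.4° = -0.14975, so δ = -8.613°.
cos H₀ = −tan φ · tan δ = −tan(-8.4°) × tan(-8.613°) = -0.0224, so H₀ = 1.5932 rad = 91.28°.
Daylight = 2H₀/(2π) × 24.66 h = (1.5932/π) × 24.66 = 12.51 h.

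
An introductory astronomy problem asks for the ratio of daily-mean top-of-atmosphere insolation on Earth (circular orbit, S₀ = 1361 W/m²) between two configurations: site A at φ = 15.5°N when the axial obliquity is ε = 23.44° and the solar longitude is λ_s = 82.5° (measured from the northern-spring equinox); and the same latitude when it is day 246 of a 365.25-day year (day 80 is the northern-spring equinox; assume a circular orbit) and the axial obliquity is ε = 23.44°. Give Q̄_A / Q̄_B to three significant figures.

Q̄_A / Q̄_B ≈ 1.05

— Configuration A (φ=+15.5°):
Solar declination: sin δ = sin ε · sin λ_s = sin 23.44° × sin 82.5° = 0.39439, so δ = +23.228°.
cos H₀ = −tan(+15.5°) tan(+23.228°) = -0.1190, H₀ = 1.6901 rad.
Bracket: H₀ sin φ sin δ + cos φ cos δ sin H₀ = 1.6901×0.26724×0.39439 + 0.96363×0.91895×0.99289 = 0.178131 + 0.879232 = 1.057363.
Q̄ = (S₀/π) × [bracket] = (1361/π) × 1.057363 = 458.07 W/m².
— Configuration B (φ=+15.5°):
Solar longitude: λ_s = 360° × (246 − 80)/365.25 = 163.614°.
sin δ = sin 23.44° × sin 163.614° = 0.11222, so δ = +6.443°.
cos H₀ = −tan(+15.5°) tan(+6.443°) = -0.0313, H₀ = 1.6021 rad.
Bracket: H₀ sin φ sin δ + cos φ cos δ sin H₀ = 1.6021×0.26724×0.11222 + 0.96363×0.99368×0.99951 = 0.048046 + 0.957071 = 1.005117.
Q̄ = (S₀/π) × [bracket] = (1361/π) × 1.005117 = 435.44 W/m².
Ratio Q̄_A / Q̄_B = 458.07 / 435.44 = 1.052.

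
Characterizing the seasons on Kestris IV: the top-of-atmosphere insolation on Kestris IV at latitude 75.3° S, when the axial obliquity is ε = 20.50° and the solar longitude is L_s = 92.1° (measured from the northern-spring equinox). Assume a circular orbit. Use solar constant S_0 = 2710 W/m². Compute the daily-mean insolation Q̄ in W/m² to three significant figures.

Solar declination: sin δ = sin ε · sin L_s = sin 20.50° × sin 92.1° = 0.34997, so δ = +20.486°.
cos h₀ = −tan(-75.3°) tan(+20.486°) = 1.4241 ≥ 1 ⇒ polar night, h₀ = 0 and Q̄ = 0.

Q̄ ≈ 0.00 W/m²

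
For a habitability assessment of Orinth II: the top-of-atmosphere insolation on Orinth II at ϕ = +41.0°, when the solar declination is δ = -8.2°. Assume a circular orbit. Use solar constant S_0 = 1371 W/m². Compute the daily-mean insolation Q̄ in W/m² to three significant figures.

Q̄ ≈ 264 W/m²

cos h₀ = −tan(+41.0°) tan(-8.200°) = 0.1253, h₀ = 1.4452 rad.
Bracket: h₀ sin ϕ sin δ + cos ϕ cos δ sin h₀ = 1.4452×0.65606×-0.14263 + 0.75471×0.98978×0.99212 = -0.135233 + 0.741111 = 0.605878.
Q̄ = (S_0/π) × [bracket] = (1371/π) × 0.605878 = 264.4 W/m².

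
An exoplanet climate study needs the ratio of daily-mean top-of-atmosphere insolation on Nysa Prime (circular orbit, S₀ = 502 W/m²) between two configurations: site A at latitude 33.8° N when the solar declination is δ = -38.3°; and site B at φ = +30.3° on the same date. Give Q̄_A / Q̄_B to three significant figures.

— Configuration A (φ=+33.8°):
cos H₀ = −tan(+33.8°) tan(-38.300°) = 0.5287, H₀ = 1.0137 rad.
Bracket: H₀ sin φ sin δ + cos φ cos δ sin H₀ = 1.0137×0.55630×-0.61978 + 0.83098×0.78478×0.84881 = -0.349507 + 0.553540 = 0.204033.
Q̄ = (S₀/π) × [bracket] = (502/π) × 0.204033 = 32.603 W/m².
— Configuration B (φ=+30.3°):
cos H₀ = −tan(+30.3°) tan(-38.300°) = 0.4615, H₀ = 1.0911 rad.
Bracket: H₀ sin φ sin δ + cos φ cos δ sin H₀ = 1.0911×0.50453×-0.61978 + 0.86340×0.78478×0.88714 = -0.341184 + 0.601107 = 0.259923.
Q̄ = (S₀/π) × [bracket] = (502/π) × 0.259923 = 41.534 W/m².
Ratio Q̄_A / Q̄_B = 32.603 / 41.534 = 0.7850.

Q̄_A / Q̄_B ≈ 0.785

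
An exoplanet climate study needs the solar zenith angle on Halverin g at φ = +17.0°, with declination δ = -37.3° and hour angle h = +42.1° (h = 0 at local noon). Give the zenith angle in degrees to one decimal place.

θ_z = 67.2°

cos θ_z = sin φ sin δ + cos φ cos δ cos h = -0.177174 + 0.564432 = 0.387258.
θ_z = arccos(0.387258) = 67.2°.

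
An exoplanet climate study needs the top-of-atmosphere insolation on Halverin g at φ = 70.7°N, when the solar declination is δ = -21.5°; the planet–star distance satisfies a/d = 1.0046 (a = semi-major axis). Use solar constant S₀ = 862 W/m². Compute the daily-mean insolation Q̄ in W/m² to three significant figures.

Q̄ ≈ 0.00 W/m²

cos H₀ = −tan(+70.7°) tan(-21.500°) = 1.1248 ≥ 1 ⇒ polar night, H₀ = 0 and Q̄ = 0.
Inverse-square distance factor (a/d)² = 1.0046² = 1.009221.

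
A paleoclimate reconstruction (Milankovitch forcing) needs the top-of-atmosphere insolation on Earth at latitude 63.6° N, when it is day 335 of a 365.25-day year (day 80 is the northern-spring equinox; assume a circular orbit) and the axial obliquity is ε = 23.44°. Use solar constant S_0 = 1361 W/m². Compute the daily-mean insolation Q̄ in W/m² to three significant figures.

Q̄ ≈ 13.0 W/m²

Solar longitude: L_s = 360° × (335 − 80)/365.25 = 251.335°.
sin δ = sin 23.44° × sin 251.335° = -0.37687, so δ = -22.140°.
cos h₀ = −tan(+63.6°) tan(-22.140°) = 0.8196, h₀ = 0.6100 rad.
Bracket: h₀ sin ϕ sin δ + cos ϕ cos δ sin h₀ = 0.6100×0.89571×-0.37687 + 0.44464×0.92627×0.57290 = -0.205915 + 0.235953 = 0.030038.
Q̄ = (S_0/π) × [bracket] = (1361/π) × 0.030038 = 13.01 W/m².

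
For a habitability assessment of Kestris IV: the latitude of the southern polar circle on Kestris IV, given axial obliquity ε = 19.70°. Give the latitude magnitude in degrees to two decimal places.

The polar circle is the lowest latitude that experiences at least one full rotation of continuous darkness at the northern-summer solstice; it lies at |φ| = 90° − ε = 90° − 19.70° = 70.30°.

70.30°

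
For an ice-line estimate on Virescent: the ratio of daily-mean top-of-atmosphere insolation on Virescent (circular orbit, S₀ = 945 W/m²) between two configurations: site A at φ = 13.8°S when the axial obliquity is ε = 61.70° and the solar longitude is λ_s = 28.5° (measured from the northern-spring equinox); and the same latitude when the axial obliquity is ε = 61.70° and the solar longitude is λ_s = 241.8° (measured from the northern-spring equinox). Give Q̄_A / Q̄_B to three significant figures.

— Configuration A (φ=-13.8°):
Solar declination: sin δ = sin ε · sin λ_s = sin 61.70° × sin 28.5° = 0.42013, so δ = +24.843°.
cos H₀ = −tan(-13.8°) tan(+24.843°) = 0.1137, H₀ = 1.4568 rad.
Bracket: H₀ sin φ sin δ + cos φ cos δ sin H₀ = 1.4568×-0.23853×0.42013 + 0.97113×0.90747×0.99351 = -0.145991 + 0.875552 = 0.729561.
Q̄ = (S₀/π) × [bracket] = (945/π) × 0.729561 = 219.45 W/m².
— Configuration B (φ=-13.8°):
Solar declination: sin δ = sin ε · sin λ_s = sin 61.70° × sin 241.8° = -0.77597, so δ = -50.893°.
cos H₀ = −tan(-13.8°) tan(-50.893°) = -0.3022, H₀ = 1.8778 rad.
Bracket: H₀ sin φ sin δ + cos φ cos δ sin H₀ = 1.8778×-0.23853×-0.77597 + 0.97113×0.63077×0.95326 = 0.347566 + 0.583929 = 0.931495.
Q̄ = (S₀/π) × [bracket] = (945/π) × 0.931495 = 280.20 W/m².
Ratio Q̄_A / Q̄_B = 219.45 / 280.20 = 0.7832.

Q̄_A / Q̄_B ≈ 0.783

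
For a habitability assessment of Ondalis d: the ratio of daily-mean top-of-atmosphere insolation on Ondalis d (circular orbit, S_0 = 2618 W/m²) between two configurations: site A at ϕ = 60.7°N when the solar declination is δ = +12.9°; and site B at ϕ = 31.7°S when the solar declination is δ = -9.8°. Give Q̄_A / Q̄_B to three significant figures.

— Configuration A (ϕ=+60.7°):
cos h₀ = −tan(+60.7°) tan(+12.900°) = -0.4081, h₀ = 1.9912 rad.
Bracket: h₀ sin ϕ sin δ + cos ϕ cos δ sin h₀ = 1.9912×0.87207×0.22325 + 0.48938×0.97476×0.91292 = 0.387666 + 0.435488 = 0.823154.
Q̄ = (S_0/π) × [bracket] = (2618/π) × 0.823154 = 685.96 W/m².
— Configuration B (ϕ=-31.7°):
cos h₀ = −tan(-31.7°) tan(-9.800°) = -0.1067, h₀ = 1.6777 rad.
Bracket: h₀ sin ϕ sin δ + cos ϕ cos δ sin h₀ = 1.6777×-0.52547×-0.17021 + 0.85081×0.98541×0.99429 = 0.150054 + 0.833609 = 0.983663.
Q̄ = (S_0/π) × [bracket] = (2618/π) × 0.983663 = 819.72 W/m².
Ratio Q̄_A / Q̄_B = 685.96 / 819.72 = 0.8368.

Q̄_A / Q̄_B ≈ 0.837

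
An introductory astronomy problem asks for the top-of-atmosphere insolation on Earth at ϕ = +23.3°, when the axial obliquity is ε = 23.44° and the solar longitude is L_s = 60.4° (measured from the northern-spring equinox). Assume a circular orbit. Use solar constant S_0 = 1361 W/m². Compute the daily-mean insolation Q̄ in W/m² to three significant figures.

Solar declination: sin δ = sin ε · sin L_s = sin 23.44° × sin 60.4° = 0.34588, so δ = +20.235°.
cos h₀ = −tan(+23.3°) tan(+20.235°) = -0.1588, h₀ = 1.7302 rad.
Bracket: h₀ sin ϕ sin δ + cos ϕ cos δ sin h₀ = 1.7302×0.39555×0.34588 + 0.91845×0.93828×0.98732 = 0.236714 + 0.850836 = 1.087550.
Q̄ = (S_0/π) × [bracket] = (1361/π) × 1.087550 = 471.1 W/m².

Q̄ ≈ 471 W/m²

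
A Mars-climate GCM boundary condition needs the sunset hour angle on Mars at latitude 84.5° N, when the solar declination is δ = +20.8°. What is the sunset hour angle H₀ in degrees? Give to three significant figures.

Sunrise equation: cos H₀ = −tan φ · tan δ = -3.9450 ≤ −1, so the Sun never sets (polar day) and H₀ = π.

H₀ = 180°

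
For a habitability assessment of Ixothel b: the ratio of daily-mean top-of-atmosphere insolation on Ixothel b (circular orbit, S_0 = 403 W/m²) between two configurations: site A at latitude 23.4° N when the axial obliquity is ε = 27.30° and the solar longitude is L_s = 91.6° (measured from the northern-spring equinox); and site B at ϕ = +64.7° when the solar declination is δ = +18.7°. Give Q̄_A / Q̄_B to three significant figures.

Q̄_A / Q̄_B ≈ 1.16

— Configuration A (ϕ=+23.4°):
Solar declination: sin δ = sin ε · sin L_s = sin 27.30° × sin 91.6° = 0.45847, so δ = +27.288°.
cos h₀ = −tan(+23.4°) tan(+27.288°) = -0.2232, h₀ = 1.7959 rad.
Bracket: h₀ sin ϕ sin δ + cos ϕ cos δ sin h₀ = 1.7959×0.39715×0.45847 + 0.91775×0.88871×0.97476 = 0.327000 + 0.795028 = 1.122028.
Q̄ = (S_0/π) × [bracket] = (403/π) × 1.122028 = 143.93 W/m².
— Configuration B (ϕ=+64.7°):
cos h₀ = −tan(+64.7°) tan(+18.700°) = -0.7161, h₀ = 2.3689 rad.
Bracket: h₀ sin ϕ sin δ + cos ϕ cos δ sin h₀ = 2.3689×0.90408×0.32061 + 0.42736×0.94721×0.69804 = 0.686642 + 0.282566 = 0.969208.
Q̄ = (S_0/π) × [bracket] = (403/π) × 0.969208 = 124.33 W/m².
Ratio Q̄_A / Q̄_B = 143.93 / 124.33 = 1.158.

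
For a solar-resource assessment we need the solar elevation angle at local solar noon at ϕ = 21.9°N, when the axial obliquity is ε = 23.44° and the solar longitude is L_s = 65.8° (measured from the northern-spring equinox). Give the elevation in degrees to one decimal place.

89.4°

Solar declination: sin δ = sin ε · sin L_s = sin 23.44° × sin 65.8° = 0.36283, so δ = +21.274°.
At local noon the hour angle is zero, so the zenith angle equals |ϕ − δ| = |+21.9° − (+21.274°)| = 0.626°.
Elevation = 90° − 0.626° = 89.4°.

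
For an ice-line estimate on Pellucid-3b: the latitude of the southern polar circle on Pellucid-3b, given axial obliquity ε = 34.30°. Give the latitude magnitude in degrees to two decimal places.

55.70°

The polar circle is the lowest latitude that experiences at least one full rotation of continuous darkness at the northern-summer solstice; it lies at |φ| = 90° − ε = 90° − 34.30° = 55.70°.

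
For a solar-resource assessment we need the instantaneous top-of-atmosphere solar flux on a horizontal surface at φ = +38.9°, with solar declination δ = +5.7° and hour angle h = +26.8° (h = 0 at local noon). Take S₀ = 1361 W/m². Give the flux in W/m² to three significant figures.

1.03e+03 W/m²

cos θ_z = sin φ sin δ + cos φ cos δ cos h = 0.062369 + 0.691214 = 0.753583.
Flux = S₀ · cos θ_z = 1361 × 0.753583 = 1026 W/m².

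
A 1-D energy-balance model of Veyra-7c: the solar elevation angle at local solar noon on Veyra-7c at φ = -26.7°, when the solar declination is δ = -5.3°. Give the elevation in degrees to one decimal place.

68.6°

At local noon the hour angle is zero, so the zenith angle equals |φ − δ| = |-26.7° − (-5.300°)| = 21.400°.
Elevation = 90° − 21.400° = 68.6°.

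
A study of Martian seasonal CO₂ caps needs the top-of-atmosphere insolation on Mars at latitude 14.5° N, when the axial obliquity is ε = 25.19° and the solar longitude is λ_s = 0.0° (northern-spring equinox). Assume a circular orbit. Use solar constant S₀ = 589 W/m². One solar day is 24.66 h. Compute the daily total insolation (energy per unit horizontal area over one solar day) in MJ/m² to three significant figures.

Solar declination: sin δ = sin ε · sin λ_s = sin 25.19° × sin 0.0° = 0.00000, so δ = +0.000°.
cos H₀ = −tan(+14.5°) tan(+0.000°) = -0.0000, H₀ = 1.5708 rad.
Bracket: H₀ sin φ sin δ + cos φ cos δ sin H₀ = 1.5708×0.25038×0.00000 + 0.96815×1.00000×1.00000 = 0.000000 + 0.968150 = 0.968150.
Q̄ = (S₀/π) × [bracket] = (589/π) × 0.968150 = 181.51 W/m².
Daily total = Q̄ × 24.66 h × 3600 s/h = 181.51 × 24.66 × 3600 / 10⁶ = 16.11 MJ/m².

16.1 MJ/m²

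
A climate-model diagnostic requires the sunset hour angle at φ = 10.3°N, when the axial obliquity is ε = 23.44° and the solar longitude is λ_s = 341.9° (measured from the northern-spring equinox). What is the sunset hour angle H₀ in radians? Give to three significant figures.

H₀ = 1.55 rad

Solar declination: sin δ = sin ε · sin λ_s = sin 23.44° × sin 341.9° = -0.12358, so δ = -7.099°.
cos H₀ = −tan φ · tan δ = −tan(+10.3°) × tan(-7.099°) = 0.0226, so H₀ = 1.5482 rad = 88.70°.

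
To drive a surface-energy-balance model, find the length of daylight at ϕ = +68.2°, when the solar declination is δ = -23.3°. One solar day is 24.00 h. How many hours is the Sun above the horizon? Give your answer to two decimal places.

cos h₀ = −tan ϕ · tan δ = 1.0767 ≥ 1, so the Sun never rises (polar night) and h₀ = 0.
Daylight = 2h₀/(2π) × 24.00 h = (0.0000/π) × 24.00 = 0.00 h.

0.00 h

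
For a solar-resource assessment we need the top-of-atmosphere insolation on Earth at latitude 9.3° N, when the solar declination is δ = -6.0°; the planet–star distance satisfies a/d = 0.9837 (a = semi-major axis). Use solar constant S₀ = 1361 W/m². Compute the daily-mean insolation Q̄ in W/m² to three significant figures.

Q̄ ≈ 400 W/m²

cos H₀ = −tan(+9.3°) tan(-6.000°) = 0.0172, H₀ = 1.5536 rad.
Bracket: H₀ sin φ sin δ + cos φ cos δ sin H₀ = 1.5536×0.16160×-0.10453 + 0.98686×0.99452×0.99985 = -0.026243 + 0.981305 = 0.955062.
Inverse-square distance factor (a/d)² = 0.9837² = 0.967666.
Q̄ = (S₀/π) × 0.967666 × [bracket] = (1361/π) × 0.967666 × 0.955062 = 400.4 W/m².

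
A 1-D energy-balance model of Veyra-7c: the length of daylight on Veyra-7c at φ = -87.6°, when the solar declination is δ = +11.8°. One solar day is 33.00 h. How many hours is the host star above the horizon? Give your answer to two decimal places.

0.00 h

cos H₀ = −tan φ · tan δ = 4.9845 ≥ 1, so the host star never rises (polar night) and H₀ = 0.
Daylight = 2H₀/(2π) × 33.00 h = (0.0000/π) × 33.00 = 0.00 h.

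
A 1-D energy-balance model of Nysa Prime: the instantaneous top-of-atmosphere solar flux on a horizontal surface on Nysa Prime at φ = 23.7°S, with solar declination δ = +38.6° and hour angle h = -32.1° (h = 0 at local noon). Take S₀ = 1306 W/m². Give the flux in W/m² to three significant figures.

464 W/m²

cos θ_z = sin φ sin δ + cos φ cos δ cos h = -0.250767 + 0.606208 = 0.355441.
Flux = S₀ · cos θ_z = 1306 × 0.355441 = 464.2 W/m².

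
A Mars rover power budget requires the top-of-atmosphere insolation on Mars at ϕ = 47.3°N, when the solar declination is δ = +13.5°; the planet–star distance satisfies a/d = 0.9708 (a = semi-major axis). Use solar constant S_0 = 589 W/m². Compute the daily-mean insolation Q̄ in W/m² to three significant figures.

Q̄ ≈ 168 W/m²

cos h₀ = −tan(+47.3°) tan(+13.500°) = -0.2602, h₀ = 1.8340 rad.
Bracket: h₀ sin ϕ sin δ + cos ϕ cos δ sin h₀ = 1.8340×0.73491×0.23345 + 0.67816×0.97237×0.96556 = 0.314650 + 0.636712 = 0.951362.
Inverse-square distance factor (a/d)² = 0.9708² = 0.942453.
Q̄ = (S_0/π) × 0.942453 × [bracket] = (589/π) × 0.942453 × 0.951362 = 168.1 W/m².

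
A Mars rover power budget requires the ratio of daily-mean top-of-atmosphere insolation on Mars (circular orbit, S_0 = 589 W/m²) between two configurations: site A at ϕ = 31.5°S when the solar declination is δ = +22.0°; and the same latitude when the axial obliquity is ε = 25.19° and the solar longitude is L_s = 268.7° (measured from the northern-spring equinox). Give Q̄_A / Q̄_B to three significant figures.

Q̄_A / Q̄_B ≈ 0.440

— Configuration A (ϕ=-31.5°):
cos h₀ = −tan(-31.5°) tan(+22.000°) = 0.2476, h₀ = 1.3206 rad.
Bracket: h₀ sin ϕ sin δ + cos ϕ cos δ sin h₀ = 1.3206×-0.52250×0.37461 + 0.85264×0.92718×0.96887 = -0.258486 + 0.765941 = 0.507455.
Q̄ = (S_0/π) × [bracket] = (589/π) × 0.507455 = 95.140 W/m².
— Configuration B (ϕ=-31.5°):
Solar declination: sin δ = sin ε · sin L_s = sin 25.19° × sin 268.7° = -0.42551, so δ = -25.183°.
cos h₀ = −tan(-31.5°) tan(-25.183°) = -0.2881, h₀ = 1.8631 rad.
Bracket: h₀ sin ϕ sin δ + cos ϕ cos δ sin h₀ = 1.8631×-0.52250×-0.42551 + 0.85264×0.90495×0.95759 = 0.414221 + 0.738873 = 1.153094.
Q̄ = (S_0/π) × [bracket] = (589/π) × 1.153094 = 216.19 W/m².
Ratio Q̄_A / Q̄_B = 95.140 / 216.19 = 0.4401.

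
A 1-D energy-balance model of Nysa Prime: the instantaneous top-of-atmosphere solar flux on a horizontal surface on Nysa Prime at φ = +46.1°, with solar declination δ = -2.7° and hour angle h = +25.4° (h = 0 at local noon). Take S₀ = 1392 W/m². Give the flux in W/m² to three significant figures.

cos θ_z = sin φ sin δ + cos φ cos δ cos h = -0.033943 + 0.625679 = 0.591736.
Flux = S₀ · cos θ_z = 1392 × 0.591736 = 823.7 W/m².

824 W/m²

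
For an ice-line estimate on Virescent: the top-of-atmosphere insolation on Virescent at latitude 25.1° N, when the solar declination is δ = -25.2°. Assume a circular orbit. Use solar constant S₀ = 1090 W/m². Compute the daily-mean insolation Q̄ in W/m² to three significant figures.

cos H₀ = −tan(+25.1°) tan(-25.200°) = 0.2204, H₀ = 1.3485 rad.
Bracket: H₀ sin φ sin δ + cos φ cos δ sin H₀ = 1.3485×0.42420×-0.42578 + 0.90557×0.90483×0.97540 = -0.243561 + 0.799230 = 0.555669.
Q̄ = (S₀/π) × [bracket] = (1090/π) × 0.555669 = 192.8 W/m².

Q̄ ≈ 193 W/m²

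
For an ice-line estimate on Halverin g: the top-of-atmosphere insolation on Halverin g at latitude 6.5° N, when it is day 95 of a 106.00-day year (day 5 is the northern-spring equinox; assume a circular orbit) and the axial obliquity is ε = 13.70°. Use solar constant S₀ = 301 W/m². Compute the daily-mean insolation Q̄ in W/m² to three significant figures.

Solar longitude: λ_s = 360° × (95 − 5)/106.00 = 305.660°.
sin δ = sin 13.70° × sin 305.660° = -0.19243, so δ = -11.095°.
cos H₀ = −tan(+6.5°) tan(-11.095°) = 0.0223, H₀ = 1.5485 rad.
Bracket: H₀ sin φ sin δ + cos φ cos δ sin H₀ = 1.5485×0.11320×-0.19243 + 0.99357×0.98131×0.99975 = -0.033731 + 0.974756 = 0.941025.
Q̄ = (S₀/π) × [bracket] = (301/π) × 0.941025 = 90.16 W/m².

Q̄ ≈ 90.2 W/m²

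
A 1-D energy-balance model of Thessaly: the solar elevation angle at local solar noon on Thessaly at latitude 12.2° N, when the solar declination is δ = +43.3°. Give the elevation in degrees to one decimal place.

58.9°

At local noon the hour angle is zero, so the zenith angle equals |φ − δ| = |+12.2° − (+43.300°)| = 31.100°.
Elevation = 90° − 31.100° = 58.9°.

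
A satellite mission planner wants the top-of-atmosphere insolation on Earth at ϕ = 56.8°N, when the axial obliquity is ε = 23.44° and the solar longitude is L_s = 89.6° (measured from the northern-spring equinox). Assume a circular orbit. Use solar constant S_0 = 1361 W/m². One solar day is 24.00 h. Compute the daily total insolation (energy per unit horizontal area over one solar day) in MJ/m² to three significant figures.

Solar declination: sin δ = sin ε · sin L_s = sin 23.44° × sin 89.6° = 0.39778, so δ = +23.439°.
cos h₀ = −tan(+56.8°) tan(+23.439°) = -0.6625, h₀ = 2.2950 rad.
Bracket: h₀ sin ϕ sin δ + cos ϕ cos δ sin h₀ = 2.2950×0.83676×0.39778 + 0.54756×0.91748×0.74902 = 0.763882 + 0.376289 = 1.140171.
Q̄ = (S_0/π) × [bracket] = (1361/π) × 1.140171 = 493.94 W/m².
Daily total = Q̄ × 24.00 h × 3600 s/h = 493.94 × 24.00 × 3600 / 10⁶ = 42.68 MJ/m².

42.7 MJ/m²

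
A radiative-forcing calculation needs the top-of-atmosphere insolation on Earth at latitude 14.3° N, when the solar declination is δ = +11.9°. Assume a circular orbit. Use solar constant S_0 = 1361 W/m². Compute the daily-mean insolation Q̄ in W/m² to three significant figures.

Q̄ ≈ 446 W/m²

cos h₀ = −tan(+14.3°) tan(+11.900°) = -0.0537, h₀ = 1.6245 rad.
Bracket: h₀ sin ϕ sin δ + cos ϕ cos δ sin h₀ = 1.6245×0.24700×0.20620 + 0.96902×0.97851×0.99856 = 0.082738 + 0.946830 = 1.029568.
Q̄ = (S_0/π) × [bracket] = (1361/π) × 1.029568 = 446.0 W/m².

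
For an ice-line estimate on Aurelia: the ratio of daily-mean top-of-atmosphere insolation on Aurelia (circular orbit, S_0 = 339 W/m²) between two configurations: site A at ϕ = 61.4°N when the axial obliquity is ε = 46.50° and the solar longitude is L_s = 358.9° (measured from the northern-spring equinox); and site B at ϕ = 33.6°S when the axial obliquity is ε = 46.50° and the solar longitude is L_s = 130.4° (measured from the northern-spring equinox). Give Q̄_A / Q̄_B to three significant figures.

— Configuration A (ϕ=+61.4°):
Solar declination: sin δ = sin ε · sin L_s = sin 46.50° × sin 358.9° = -0.01393, so δ = -0.798°.
cos h₀ = −tan(+61.4°) tan(-0.798°) = 0.0255, h₀ = 1.5453 rad.
Bracket: h₀ sin ϕ sin δ + cos ϕ cos δ sin h₀ = 1.5453×0.87798×-0.01393 + 0.47869×0.99990×0.99967 = -0.018899 + 0.478484 = 0.459585.
Q̄ = (S_0/π) × [bracket] = (339/π) × 0.459585 = 49.592 W/m².
— Configuration B (ϕ=-33.6°):
Solar declination: sin δ = sin ε · sin L_s = sin 46.50° × sin 130.4° = 0.55240, so δ = +33.532°.
cos h₀ = −tan(-33.6°) tan(+33.532°) = 0.4403, h₀ = 1.1149 rad.
Bracket: h₀ sin ϕ sin δ + cos ϕ cos δ sin h₀ = 1.1149×-0.55339×0.55240 + 0.83292×0.83358×0.89786 = -0.340817 + 0.623389 = 0.282572.
Q̄ = (S_0/π) × [bracket] = (339/π) × 0.282572 = 30.492 W/m².
Ratio Q̄_A / Q̄_B = 49.592 / 30.492 = 1.626.

Q̄_A / Q̄_B ≈ 1.63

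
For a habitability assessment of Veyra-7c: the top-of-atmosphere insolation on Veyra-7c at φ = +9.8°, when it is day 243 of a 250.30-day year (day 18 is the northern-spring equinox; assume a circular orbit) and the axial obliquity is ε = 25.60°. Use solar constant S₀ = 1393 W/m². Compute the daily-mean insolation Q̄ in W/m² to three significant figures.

Solar longitude: λ_s = 360° × (243 − 18)/250.30 = 323.612°.
sin δ = sin 25.60° × sin 323.612° = -0.25634, so δ = -14.853°.
cos H₀ = −tan(+9.8°) tan(-14.853°) = 0.0458, H₀ = 1.5250 rad.
Bracket: H₀ sin φ sin δ + cos φ cos δ sin H₀ = 1.5250×0.17021×-0.25634 + 0.98541×0.96659×0.99895 = -0.066538 + 0.951487 = 0.884949.
Q̄ = (S₀/π) × [bracket] = (1393/π) × 0.884949 = 392.4 W/m².

Q̄ ≈ 392 W/m²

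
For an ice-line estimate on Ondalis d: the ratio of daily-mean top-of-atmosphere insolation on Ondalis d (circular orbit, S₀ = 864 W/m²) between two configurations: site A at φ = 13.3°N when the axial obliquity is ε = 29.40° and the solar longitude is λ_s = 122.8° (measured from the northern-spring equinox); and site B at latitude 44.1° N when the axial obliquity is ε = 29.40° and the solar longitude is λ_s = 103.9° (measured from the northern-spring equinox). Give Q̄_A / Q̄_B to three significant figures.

— Configuration A (φ=+13.3°):
Solar declination: sin δ = sin ε · sin λ_s = sin 29.40° × sin 122.8° = 0.41264, so δ = +24.371°.
cos H₀ = −tan(+13.3°) tan(+24.371°) = -0.1071, H₀ = 1.6781 rad.
Bracket: H₀ sin φ sin δ + cos φ cos δ sin H₀ = 1.6781×0.23005×0.41264 + 0.97318×0.91090×0.99425 = 0.159298 + 0.881372 = 1.040670.
Q̄ = (S₀/π) × [bracket] = (864/π) × 1.040670 = 286.20 W/m².
— Configuration B (φ=+44.1°):
Solar declination: sin δ = sin ε · sin λ_s = sin 29.40° × sin 103.9° = 0.47653, so δ = +28.459°.
cos H₀ = −tan(+44.1°) tan(+28.459°) = -0.5253, H₀ = 2.1238 rad.
Bracket: H₀ sin φ sin δ + cos φ cos δ sin H₀ = 2.1238×0.69591×0.47653 + 0.71813×0.87916×0.85094 = 0.704299 + 0.537242 = 1.241541.
Q̄ = (S₀/π) × [bracket] = (864/π) × 1.241541 = 341.45 W/m².
Ratio Q̄_A / Q̄_B = 286.20 / 341.45 = 0.8382.

Q̄_A / Q̄_B ≈ 0.838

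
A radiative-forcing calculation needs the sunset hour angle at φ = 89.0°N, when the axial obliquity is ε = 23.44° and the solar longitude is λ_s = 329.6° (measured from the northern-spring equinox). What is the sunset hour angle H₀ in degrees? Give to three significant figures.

H₀ = 0.00°

Solar declination: sin δ = sin ε · sin λ_s = sin 23.44° × sin 329.6° = -0.20129, so δ = -11.613°.
cos H₀ = −tan φ · tan δ = 11.7731 ≥ 1, so the Sun never rises (polar night) and H₀ = 0.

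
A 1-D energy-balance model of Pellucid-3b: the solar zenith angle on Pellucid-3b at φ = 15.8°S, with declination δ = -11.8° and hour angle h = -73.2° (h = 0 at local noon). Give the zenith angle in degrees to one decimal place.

cos θ_z = sin φ sin δ + cos φ cos δ cos h = 0.055680 + 0.272234 = 0.327914.
θ_z = arccos(0.327914) = 70.9°.

θ_z = 70.9°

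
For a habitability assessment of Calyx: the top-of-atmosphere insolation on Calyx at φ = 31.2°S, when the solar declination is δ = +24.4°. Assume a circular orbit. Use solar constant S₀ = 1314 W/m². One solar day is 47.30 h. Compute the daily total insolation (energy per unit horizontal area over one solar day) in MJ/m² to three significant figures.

cos H₀ = −tan(-31.2°) tan(+24.400°) = 0.2747, H₀ = 1.2925 rad.
Bracket: H₀ sin φ sin δ + cos φ cos δ sin H₀ = 1.2925×-0.51803×0.41310 + 0.85536×0.91068×0.96152 = -0.276593 + 0.748985 = 0.472392.
Q̄ = (S₀/π) × [bracket] = (1314/π) × 0.472392 = 197.58 W/m².
Daily total = Q̄ × 47.30 h × 3600 s/h = 197.58 × 47.30 × 3600 / 10⁶ = 33.64 MJ/m².

33.6 MJ/m²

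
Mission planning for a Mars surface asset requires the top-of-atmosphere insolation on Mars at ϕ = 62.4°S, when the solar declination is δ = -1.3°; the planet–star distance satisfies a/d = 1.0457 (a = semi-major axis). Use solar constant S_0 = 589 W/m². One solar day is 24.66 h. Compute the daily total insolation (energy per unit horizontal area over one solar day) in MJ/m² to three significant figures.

9.01 MJ/m²

cos h₀ = −tan(-62.4°) tan(-1.300°) = -0.0434, h₀ = 1.6142 rad.
Bracket: h₀ sin ϕ sin δ + cos ϕ cos δ sin h₀ = 1.6142×-0.88620×-0.02269 + 0.46330×0.99974×0.99906 = 0.032458 + 0.462744 = 0.495202.
Inverse-square distance factor (a/d)² = 1.0457² = 1.093488.
Q̄ = (S_0/π) × 1.093488 × [bracket] = (589/π) × 1.093488 × 0.495202 = 101.52 W/m².
Daily total = Q̄ × 24.66 h × 3600 s/h = 101.52 × 24.66 × 3600 / 10⁶ = 9.013 MJ/m².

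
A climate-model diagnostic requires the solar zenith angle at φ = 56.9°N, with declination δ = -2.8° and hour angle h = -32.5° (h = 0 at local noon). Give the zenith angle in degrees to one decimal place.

cos θ_z = sin φ sin δ + cos φ cos δ cos h = -0.040922 + 0.460028 = 0.419106.
θ_z = arccos(0.419106) = 65.2°.

θ_z = 65.2°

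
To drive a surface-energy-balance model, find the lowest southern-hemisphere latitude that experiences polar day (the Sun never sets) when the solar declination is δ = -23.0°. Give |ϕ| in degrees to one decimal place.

Polar day requires cos h₀ = −tan ϕ tan δ ≤ −1, i.e. tan ϕ tan δ ≥ 1.
The boundary is |tan ϕ| · |tan δ| = 1, so |ϕ| = 90° − |δ| = 90° − 23.0° = 67.0° in the southern hemisphere.

|ϕ| = 67.0°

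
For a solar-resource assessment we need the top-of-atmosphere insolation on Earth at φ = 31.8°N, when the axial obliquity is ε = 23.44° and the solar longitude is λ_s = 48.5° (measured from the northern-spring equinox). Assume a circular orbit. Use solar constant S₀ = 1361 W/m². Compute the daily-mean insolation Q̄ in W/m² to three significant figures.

Q̄ ≈ 465 W/m²

Solar declination: sin δ = sin ε · sin λ_s = sin 23.44° × sin 48.5° = 0.29793, so δ = +17.333°.
cos H₀ = −tan(+31.8°) tan(+17.333°) = -0.1935, H₀ = 1.7655 rad.
Bracket: H₀ sin φ sin δ + cos φ cos δ sin H₀ = 1.7655×0.52696×0.29793 + 0.84989×0.95459×0.98110 = 0.277179 + 0.795963 = 1.073142.
Q̄ = (S₀/π) × [bracket] = (1361/π) × 1.073142 = 464.9 W/m².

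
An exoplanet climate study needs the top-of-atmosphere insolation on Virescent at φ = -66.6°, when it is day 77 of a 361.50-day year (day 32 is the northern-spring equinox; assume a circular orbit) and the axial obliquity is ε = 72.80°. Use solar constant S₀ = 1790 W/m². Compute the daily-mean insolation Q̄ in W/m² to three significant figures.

Q̄ ≈ 0.00 W/m²

Solar longitude: λ_s = 360° × (77 − 32)/361.50 = 44.813°.
sin δ = sin 72.80° × sin 44.813° = 0.67328, so δ = +42.321°.
cos H₀ = −tan(-66.6°) tan(+42.321°) = 2.1042 ≥ 1 ⇒ polar night, H₀ = 0 and Q̄ = 0.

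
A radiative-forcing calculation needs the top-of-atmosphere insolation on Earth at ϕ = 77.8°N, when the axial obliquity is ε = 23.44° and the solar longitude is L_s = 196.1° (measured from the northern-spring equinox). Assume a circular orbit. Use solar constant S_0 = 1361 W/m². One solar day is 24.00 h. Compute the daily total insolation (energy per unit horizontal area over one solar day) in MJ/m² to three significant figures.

2.58 MJ/m²

Solar declination: sin δ = sin ε · sin L_s = sin 23.44° × sin 196.1° = -0.11031, so δ = -6.333°.
cos h₀ = −tan(+77.8°) tan(-6.333°) = 0.5133, h₀ = 1.0317 rad.
Bracket: h₀ sin ϕ sin δ + cos ϕ cos δ sin h₀ = 1.0317×0.97742×-0.11031 + 0.21132×0.99390×0.85818 = -0.111237 + 0.180244 = 0.069007.
Q̄ = (S_0/π) × [bracket] = (1361/π) × 0.069007 = 29.895 W/m².
Daily total = Q̄ × 24.00 h × 3600 s/h = 29.895 × 24.00 × 3600 / 10⁶ = 2.583 MJ/m².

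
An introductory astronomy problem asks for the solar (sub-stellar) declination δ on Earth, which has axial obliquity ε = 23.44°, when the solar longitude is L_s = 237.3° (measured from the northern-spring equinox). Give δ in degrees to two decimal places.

δ = -19.56°

sin δ = sin ε · sin L_s = sin 23.44° × sin 237.3° = -0.334743.
δ = arcsin(-0.334743) = -19.56°.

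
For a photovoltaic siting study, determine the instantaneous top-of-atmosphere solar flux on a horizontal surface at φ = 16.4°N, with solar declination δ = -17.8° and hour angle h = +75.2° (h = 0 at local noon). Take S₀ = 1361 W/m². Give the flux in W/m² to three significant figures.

cos θ_z = sin φ sin δ + cos φ cos δ cos h = -0.086310 + 0.233322 = 0.147012.
Flux = S₀ · cos θ_z = 1361 × 0.147012 = 200.1 W/m².

200 W/m²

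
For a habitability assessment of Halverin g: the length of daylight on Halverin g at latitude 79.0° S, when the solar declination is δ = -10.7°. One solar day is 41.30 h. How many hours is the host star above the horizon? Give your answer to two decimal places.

cos h₀ = −tan ϕ · tan δ = −tan(-79.0°) × tan(-10.700°) = -0.9721, so h₀ = 2.9047 rad = 166.43°.
Daylight = 2h₀/(2π) × 41.30 h = (2.9047/π) × 41.30 = 38.19 h.

38.19 h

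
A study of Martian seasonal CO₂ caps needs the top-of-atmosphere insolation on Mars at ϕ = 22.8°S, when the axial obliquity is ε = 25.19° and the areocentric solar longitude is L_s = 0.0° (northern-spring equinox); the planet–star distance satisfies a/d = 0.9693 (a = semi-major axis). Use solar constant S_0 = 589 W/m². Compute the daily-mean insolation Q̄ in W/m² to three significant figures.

sin δ = sin 25.19° × sin 0.0° = 0.00000, so δ = +0.000°.
cos h₀ = −tan(-22.8°) tan(+0.000°) = 0.0000, h₀ = 1.5708 rad.
Bracket: h₀ sin ϕ sin δ + cos ϕ cos δ sin h₀ = 1.5708×-0.38752×0.00000 + 0.92186×1.00000×1.00000 = -0.000000 + 0.921860 = 0.921860.
Inverse-square distance factor (a/d)² = 0.9693² = 0.939542.
Q̄ = (S_0/π) × 0.939542 × [bracket] = (589/π) × 0.939542 × 0.921860 = 162.4 W/m².

Q̄ ≈ 162 W/m²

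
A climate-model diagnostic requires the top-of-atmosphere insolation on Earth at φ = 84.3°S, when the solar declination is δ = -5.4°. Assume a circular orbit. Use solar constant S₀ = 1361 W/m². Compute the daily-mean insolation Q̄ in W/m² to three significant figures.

cos H₀ = −tan(-84.3°) tan(-5.400°) = -0.9470, H₀ = 2.8147 rad.
Bracket: H₀ sin φ sin δ + cos φ cos δ sin H₀ = 2.8147×-0.99506×-0.09411 + 0.09932×0.99556×0.32110 = 0.263583 + 0.031750 = 0.295333.
Q̄ = (S₀/π) × [bracket] = (1361/π) × 0.295333 = 127.9 W/m².

Q̄ ≈ 128 W/m²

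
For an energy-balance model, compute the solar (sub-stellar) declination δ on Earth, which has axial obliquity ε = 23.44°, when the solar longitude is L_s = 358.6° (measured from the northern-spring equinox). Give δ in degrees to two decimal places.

δ = -0.56°

sin δ = sin ε · sin L_s = sin 23.44° × sin 358.6° = -0.009719.
δ = arcsin(-0.009719) = -0.56°.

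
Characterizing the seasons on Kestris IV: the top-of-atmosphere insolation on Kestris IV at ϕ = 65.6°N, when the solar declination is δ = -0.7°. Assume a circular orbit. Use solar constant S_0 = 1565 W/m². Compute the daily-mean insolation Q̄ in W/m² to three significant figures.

Q̄ ≈ 197 W/m²

cos h₀ = −tan(+65.6°) tan(-0.700°) = 0.0269, h₀ = 1.5439 rad.
Bracket: h₀ sin ϕ sin δ + cos ϕ cos δ sin h₀ = 1.5439×0.91068×-0.01222 + 0.41310×0.99993×0.99964 = -0.017181 + 0.412922 = 0.395741.
Q̄ = (S_0/π) × [bracket] = (1565/π) × 0.395741 = 197.1 W/m².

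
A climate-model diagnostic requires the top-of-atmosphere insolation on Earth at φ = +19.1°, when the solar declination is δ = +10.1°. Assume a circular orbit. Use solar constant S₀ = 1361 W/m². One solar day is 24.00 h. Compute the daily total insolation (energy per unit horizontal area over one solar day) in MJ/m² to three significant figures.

38.3 MJ/m²

cos H₀ = −tan(+19.1°) tan(+10.100°) = -0.0617, H₀ = 1.6325 rad.
Bracket: H₀ sin φ sin δ + cos φ cos δ sin H₀ = 1.6325×0.32722×0.17537 + 0.94495×0.98450×0.99810 = 0.093680 + 0.928536 = 1.022216.
Q̄ = (S₀/π) × [bracket] = (1361/π) × 1.022216 = 442.84 W/m².
Daily total = Q̄ × 24.00 h × 3600 s/h = 442.84 × 24.00 × 3600 / 10⁶ = 38.26 MJ/m².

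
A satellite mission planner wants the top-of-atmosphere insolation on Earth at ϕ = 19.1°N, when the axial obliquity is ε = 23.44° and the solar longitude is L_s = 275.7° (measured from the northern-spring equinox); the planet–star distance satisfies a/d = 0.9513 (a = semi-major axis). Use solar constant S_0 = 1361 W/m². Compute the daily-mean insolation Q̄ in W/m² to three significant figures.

Solar declination: sin δ = sin ε · sin L_s = sin 23.44° × sin 275.7° = -0.39582, so δ = -23.317°.
cos h₀ = −tan(+19.1°) tan(-23.317°) = 0.1493, h₀ = 1.4210 rad.
Bracket: h₀ sin ϕ sin δ + cos ϕ cos δ sin h₀ = 1.4210×0.32722×-0.39582 + 0.94495×0.91833×0.98880 = -0.184048 + 0.858057 = 0.674009.
Inverse-square distance factor (a/d)² = 0.9513² = 0.904972.
Q̄ = (S_0/π) × 0.904972 × [bracket] = (1361/π) × 0.904972 × 0.674009 = 264.2 W/m².

Q̄ ≈ 264 W/m²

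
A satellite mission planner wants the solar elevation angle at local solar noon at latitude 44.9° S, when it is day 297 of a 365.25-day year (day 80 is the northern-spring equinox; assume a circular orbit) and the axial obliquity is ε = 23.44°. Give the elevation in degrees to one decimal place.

Solar longitude: λ_s = 360° × (297 − 80)/365.25 = 213.881°.
sin δ = sin 23.44° × sin 213.881° = -0.22175, so δ = -12.812°.
At local noon the hour angle is zero, so the zenith angle equals |φ − δ| = |-44.9° − (-12.812°)| = 32.088°.
Elevation = 90° − 32.088° = 57.9°.

57.9°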